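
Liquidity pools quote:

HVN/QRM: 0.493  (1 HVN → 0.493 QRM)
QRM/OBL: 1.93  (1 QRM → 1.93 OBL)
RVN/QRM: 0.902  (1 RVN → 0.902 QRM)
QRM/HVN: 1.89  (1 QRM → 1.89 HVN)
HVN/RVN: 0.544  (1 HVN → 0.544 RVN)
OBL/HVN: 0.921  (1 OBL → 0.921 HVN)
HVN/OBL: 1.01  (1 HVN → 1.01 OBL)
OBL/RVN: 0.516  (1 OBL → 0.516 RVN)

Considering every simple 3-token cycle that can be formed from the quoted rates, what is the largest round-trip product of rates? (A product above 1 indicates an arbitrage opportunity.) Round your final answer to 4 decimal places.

0.9274

QRM→HVN→RVN→QRM: 1.89 × 0.544 × 0.902 = 0.92740
OBL→RVN→QRM→OBL: 0.516 × 0.902 × 1.93 = 0.89828
OBL→HVN→QRM→OBL: 0.921 × 0.493 × 1.93 = 0.87632
Maximum is QRM→HVN→RVN→QRM at 0.9274; no arbitrage — every cycle loses value.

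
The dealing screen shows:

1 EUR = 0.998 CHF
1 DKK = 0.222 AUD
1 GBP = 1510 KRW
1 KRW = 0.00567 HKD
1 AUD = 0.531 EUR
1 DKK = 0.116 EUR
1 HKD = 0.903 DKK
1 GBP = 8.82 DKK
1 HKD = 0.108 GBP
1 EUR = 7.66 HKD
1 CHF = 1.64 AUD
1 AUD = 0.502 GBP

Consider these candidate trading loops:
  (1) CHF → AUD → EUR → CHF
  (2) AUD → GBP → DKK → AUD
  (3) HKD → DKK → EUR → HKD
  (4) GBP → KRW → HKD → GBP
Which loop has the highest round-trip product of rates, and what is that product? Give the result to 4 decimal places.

0.9829

(1) 1.64 × 0.531 × 0.998 = 0.86910
(2) 0.502 × 8.82 × 0.222 = 0.98294
(3) 0.903 × 0.116 × 7.66 = 0.80237
(4) 1510 × 0.00567 × 0.108 = 0.92466
Highest is cycle (2) at 0.9829 (≤1, no arbitrage).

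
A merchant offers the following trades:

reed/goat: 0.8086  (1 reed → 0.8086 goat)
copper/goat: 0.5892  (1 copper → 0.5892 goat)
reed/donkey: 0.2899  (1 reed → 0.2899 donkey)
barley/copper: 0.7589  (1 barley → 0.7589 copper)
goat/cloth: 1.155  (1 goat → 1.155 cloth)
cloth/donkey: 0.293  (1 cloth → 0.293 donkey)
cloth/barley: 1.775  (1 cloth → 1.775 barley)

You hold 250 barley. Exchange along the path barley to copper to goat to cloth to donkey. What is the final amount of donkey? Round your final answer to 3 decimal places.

250 barley × 0.7589 = 189.725 copper
189.725 copper × 0.5892 = 111.78597 goat
111.78597 goat × 1.155 = 129.11279535 cloth
129.11279535 cloth × 0.293 = 37.83004903755 donkey

37.830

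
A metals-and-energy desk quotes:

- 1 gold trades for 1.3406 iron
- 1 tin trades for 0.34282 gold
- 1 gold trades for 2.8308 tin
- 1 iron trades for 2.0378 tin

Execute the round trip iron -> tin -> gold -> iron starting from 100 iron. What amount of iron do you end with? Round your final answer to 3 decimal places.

100 iron × 2.0378 = 203.78 tin
203.78 tin × 0.34282 = 69.8598596 gold
69.8598596 gold × 1.3406 = 93.65412777976 iron

93.654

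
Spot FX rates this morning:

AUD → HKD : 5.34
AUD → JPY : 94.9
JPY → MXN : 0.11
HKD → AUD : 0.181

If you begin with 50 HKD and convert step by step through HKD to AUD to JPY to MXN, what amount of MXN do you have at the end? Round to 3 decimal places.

94.473

50 HKD × 0.181 = 9.05 AUD
9.05 AUD × 94.9 = 858.845 JPY
858.845 JPY × 0.11 = 94.47295 MXN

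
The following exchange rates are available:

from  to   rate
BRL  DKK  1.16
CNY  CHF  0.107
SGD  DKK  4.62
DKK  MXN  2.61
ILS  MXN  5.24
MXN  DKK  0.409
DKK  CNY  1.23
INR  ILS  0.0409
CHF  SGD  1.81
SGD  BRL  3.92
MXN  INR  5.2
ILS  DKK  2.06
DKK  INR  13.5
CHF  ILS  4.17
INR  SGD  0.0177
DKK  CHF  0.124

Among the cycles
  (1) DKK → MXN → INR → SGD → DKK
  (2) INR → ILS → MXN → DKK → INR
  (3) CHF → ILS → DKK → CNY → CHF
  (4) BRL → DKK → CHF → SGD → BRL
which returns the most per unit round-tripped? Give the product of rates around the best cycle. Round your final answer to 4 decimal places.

1.1833

(1) 2.61 × 5.2 × 0.0177 × 4.62 = 1.10984
(2) 0.0409 × 5.24 × 0.409 × 13.5 = 1.18335
(3) 4.17 × 2.06 × 1.23 × 0.107 = 1.13056
(4) 1.16 × 0.124 × 1.81 × 3.92 = 1.02057
Highest is cycle (2) at 1.1833 (>1, arbitrage).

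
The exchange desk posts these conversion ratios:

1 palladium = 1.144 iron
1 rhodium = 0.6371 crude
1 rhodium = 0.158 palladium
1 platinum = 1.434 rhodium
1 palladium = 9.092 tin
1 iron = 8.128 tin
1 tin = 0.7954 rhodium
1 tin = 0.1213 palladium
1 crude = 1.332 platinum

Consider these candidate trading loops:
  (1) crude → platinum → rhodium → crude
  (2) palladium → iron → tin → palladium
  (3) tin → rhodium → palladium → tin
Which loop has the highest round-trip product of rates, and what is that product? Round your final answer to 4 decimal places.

(1) 1.332 × 1.434 × 0.6371 = 1.21692
(2) 1.144 × 8.128 × 0.1213 = 1.12790
(3) 0.7954 × 0.158 × 9.092 = 1.14262
Highest is cycle (1) at 1.2169 (>1, arbitrage).

1.2169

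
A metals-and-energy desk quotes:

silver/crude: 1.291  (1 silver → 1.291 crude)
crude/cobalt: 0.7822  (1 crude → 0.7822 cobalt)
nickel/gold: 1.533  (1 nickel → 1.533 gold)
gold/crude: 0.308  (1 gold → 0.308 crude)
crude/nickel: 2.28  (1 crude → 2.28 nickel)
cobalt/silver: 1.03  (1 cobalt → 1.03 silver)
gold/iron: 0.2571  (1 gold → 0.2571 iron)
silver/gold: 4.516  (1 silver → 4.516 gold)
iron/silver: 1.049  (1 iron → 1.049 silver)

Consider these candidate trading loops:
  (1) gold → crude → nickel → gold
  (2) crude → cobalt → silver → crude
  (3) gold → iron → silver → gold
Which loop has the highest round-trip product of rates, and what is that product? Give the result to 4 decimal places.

(1) 0.308 × 2.28 × 1.533 = 1.07653
(2) 0.7822 × 1.03 × 1.291 = 1.04011
(3) 0.2571 × 1.049 × 4.516 = 1.21796
Highest is cycle (3) at 1.2180 (>1, arbitrage).

1.2180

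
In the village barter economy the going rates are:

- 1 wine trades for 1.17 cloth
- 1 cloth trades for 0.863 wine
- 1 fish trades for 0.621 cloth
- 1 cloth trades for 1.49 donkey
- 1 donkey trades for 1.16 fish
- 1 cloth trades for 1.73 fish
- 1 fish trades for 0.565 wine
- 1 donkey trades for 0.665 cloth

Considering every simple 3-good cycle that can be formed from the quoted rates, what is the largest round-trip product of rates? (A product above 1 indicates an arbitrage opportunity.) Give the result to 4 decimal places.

fish→wine→cloth→fish: 0.565 × 1.17 × 1.73 = 1.14362
fish→cloth→donkey→fish: 0.621 × 1.49 × 1.16 = 1.07334
Maximum is fish→wine→cloth→fish at 1.1436; arbitrage exists.

1.1436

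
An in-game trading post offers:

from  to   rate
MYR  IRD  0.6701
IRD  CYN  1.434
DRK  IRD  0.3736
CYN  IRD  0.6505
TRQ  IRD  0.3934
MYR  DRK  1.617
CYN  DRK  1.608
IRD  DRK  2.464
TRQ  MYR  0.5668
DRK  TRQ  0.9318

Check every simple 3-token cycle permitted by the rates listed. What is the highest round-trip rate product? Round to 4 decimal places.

DRK→TRQ→IRD→DRK: 0.9318 × 0.3934 × 2.464 = 0.90323
DRK→IRD→CYN→DRK: 0.3736 × 1.434 × 1.608 = 0.86147
MYR→DRK→TRQ→MYR: 1.617 × 0.9318 × 0.5668 = 0.85401
Maximum is DRK→TRQ→IRD→DRK at 0.9032; no arbitrage — every cycle loses value.

0.9032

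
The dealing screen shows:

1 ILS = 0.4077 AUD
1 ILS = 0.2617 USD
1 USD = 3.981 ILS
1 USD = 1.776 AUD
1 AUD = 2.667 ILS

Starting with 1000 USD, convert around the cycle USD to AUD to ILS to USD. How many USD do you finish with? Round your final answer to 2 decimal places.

1239.57

1000 USD × 1.776 = 1776 AUD
1776 AUD × 2.667 = 4736.592 ILS
4736.592 ILS × 0.2617 = 1239.5661264 USD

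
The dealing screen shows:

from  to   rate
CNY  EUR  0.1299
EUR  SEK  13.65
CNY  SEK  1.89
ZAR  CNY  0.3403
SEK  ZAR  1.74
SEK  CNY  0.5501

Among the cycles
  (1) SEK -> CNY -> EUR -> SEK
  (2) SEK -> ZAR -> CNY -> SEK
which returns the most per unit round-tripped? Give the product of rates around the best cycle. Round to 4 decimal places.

(1) 0.5501 × 0.1299 × 13.65 = 0.97540
(2) 1.74 × 0.3403 × 1.89 = 1.11911
Highest is cycle (2) at 1.1191 (>1, arbitrage).

1.1191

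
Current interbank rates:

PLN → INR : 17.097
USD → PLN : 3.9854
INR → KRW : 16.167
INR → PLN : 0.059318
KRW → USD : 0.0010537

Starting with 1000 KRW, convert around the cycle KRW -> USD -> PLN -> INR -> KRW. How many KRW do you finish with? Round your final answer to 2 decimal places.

1000 KRW × 0.0010537 = 1.0537 USD
1.0537 USD × 3.9854 = 4.19941598 PLN
4.19941598 PLN × 17.097 = 71.79741501006 INR
71.79741501006 INR × 16.167 = 1160.74880846764002 KRW

1160.75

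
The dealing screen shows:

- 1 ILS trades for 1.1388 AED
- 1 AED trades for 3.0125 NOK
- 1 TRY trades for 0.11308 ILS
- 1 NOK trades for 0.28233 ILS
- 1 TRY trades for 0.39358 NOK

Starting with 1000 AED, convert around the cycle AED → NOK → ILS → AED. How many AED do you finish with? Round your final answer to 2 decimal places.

968.57

1000 AED × 3.0125 = 3012.5 NOK
3012.5 NOK × 0.28233 = 850.519125 ILS
850.519125 ILS × 1.1388 = 968.57117955 AED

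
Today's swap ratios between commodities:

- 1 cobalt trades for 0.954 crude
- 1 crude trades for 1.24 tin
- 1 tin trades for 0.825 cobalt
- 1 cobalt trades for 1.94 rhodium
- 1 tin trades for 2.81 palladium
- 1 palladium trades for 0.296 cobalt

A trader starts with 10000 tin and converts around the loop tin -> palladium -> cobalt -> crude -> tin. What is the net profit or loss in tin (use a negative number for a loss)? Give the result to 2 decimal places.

-160.61

10000 tin × 2.81 = 28100 palladium
28100 palladium × 0.296 = 8317.6 cobalt
8317.6 cobalt × 0.954 = 7934.9904 crude
7934.9904 crude × 1.24 = 9839.388096 tin
Net change: 9839.388096 − 10000 = -160.611904 tin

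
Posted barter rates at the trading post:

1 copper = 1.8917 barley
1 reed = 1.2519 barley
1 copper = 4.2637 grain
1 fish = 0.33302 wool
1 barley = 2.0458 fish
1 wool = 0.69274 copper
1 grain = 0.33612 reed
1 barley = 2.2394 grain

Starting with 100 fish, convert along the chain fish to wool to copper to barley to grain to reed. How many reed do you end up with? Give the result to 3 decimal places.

32.849

100 fish × 0.33302 = 33.302 wool
33.302 wool × 0.69274 = 23.06962748 copper
23.06962748 copper × 1.8917 = 43.640814303916 barley
43.640814303916 barley × 2.2394 = 97.7292395521894904 grain
97.7292395521894904 grain × 0.33612 = 32.848751998281931513248 reed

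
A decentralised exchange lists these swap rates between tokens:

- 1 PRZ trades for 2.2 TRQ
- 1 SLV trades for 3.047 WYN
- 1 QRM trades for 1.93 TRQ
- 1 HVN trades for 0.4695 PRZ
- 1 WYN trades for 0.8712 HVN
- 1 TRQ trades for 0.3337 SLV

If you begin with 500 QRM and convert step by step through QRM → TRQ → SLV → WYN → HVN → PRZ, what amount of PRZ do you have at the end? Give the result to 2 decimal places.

500 QRM × 1.93 = 965 TRQ
965 TRQ × 0.3337 = 322.0205 SLV
322.0205 SLV × 3.047 = 981.1964635 WYN
981.1964635 WYN × 0.8712 = 854.8183590012 HVN
854.8183590012 HVN × 0.4695 = 401.3372195510634 PRZ

401.34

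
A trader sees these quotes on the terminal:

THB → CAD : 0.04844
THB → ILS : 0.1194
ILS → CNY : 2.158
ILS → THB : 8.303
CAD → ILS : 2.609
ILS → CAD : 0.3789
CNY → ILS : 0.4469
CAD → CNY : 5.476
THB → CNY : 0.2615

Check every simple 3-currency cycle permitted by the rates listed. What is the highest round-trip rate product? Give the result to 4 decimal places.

THB→CAD→ILS→THB: 0.04844 × 2.609 × 8.303 = 1.04933
THB→CNY→ILS→THB: 0.2615 × 0.4469 × 8.303 = 0.97032
CNY→ILS→CAD→CNY: 0.4469 × 0.3789 × 5.476 = 0.92725
Maximum is THB→CAD→ILS→THB at 1.0493; arbitrage exists.

1.0493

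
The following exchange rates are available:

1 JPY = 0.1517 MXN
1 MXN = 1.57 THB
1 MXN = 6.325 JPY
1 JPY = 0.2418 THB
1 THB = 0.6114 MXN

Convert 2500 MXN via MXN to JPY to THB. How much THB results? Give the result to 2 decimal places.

2500 MXN × 6.325 = 15812.5 JPY
15812.5 JPY × 0.2418 = 3823.4625 THB

3823.46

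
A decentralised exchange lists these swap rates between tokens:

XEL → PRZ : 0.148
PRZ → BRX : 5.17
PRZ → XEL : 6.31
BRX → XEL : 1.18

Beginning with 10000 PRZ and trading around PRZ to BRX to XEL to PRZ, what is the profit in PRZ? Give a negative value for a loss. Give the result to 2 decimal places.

10000 PRZ × 5.17 = 51700 BRX
51700 BRX × 1.18 = 61006 XEL
61006 XEL × 0.148 = 9028.888 PRZ
Net change: 9028.888 − 10000 = -971.112 PRZ

-971.11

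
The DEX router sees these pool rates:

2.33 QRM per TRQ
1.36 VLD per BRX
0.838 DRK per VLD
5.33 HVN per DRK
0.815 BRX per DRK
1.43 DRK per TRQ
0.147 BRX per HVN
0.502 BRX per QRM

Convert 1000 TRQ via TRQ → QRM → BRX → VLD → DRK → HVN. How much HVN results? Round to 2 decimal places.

1000 TRQ × 2.33 = 2330 QRM
2330 QRM × 0.502 = 1169.66 BRX
1169.66 BRX × 1.36 = 1590.7376 VLD
1590.7376 VLD × 0.838 = 1333.0381088 DRK
1333.0381088 DRK × 5.33 = 7105.093119904 HVN

7105.09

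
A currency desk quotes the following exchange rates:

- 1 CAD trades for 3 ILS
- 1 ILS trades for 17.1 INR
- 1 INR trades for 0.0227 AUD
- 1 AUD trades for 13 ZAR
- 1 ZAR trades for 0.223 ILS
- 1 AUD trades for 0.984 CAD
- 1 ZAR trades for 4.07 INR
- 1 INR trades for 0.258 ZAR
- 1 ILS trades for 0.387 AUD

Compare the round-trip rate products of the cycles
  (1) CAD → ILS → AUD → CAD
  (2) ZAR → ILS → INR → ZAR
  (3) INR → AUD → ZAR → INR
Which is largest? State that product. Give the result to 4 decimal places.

(1) 3 × 0.387 × 0.984 = 1.14242
(2) 0.223 × 17.1 × 0.258 = 0.98383
(3) 0.0227 × 13 × 4.07 = 1.20106
Highest is cycle (3) at 1.2011 (>1, arbitrage).

1.2011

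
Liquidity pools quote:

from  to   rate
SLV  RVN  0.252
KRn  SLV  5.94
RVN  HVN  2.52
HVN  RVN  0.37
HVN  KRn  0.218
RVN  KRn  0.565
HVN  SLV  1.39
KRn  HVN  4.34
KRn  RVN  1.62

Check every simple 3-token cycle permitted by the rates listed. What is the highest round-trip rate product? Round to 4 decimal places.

0.9073

KRn→HVN→RVN→KRn: 4.34 × 0.37 × 0.565 = 0.90728
KRn→RVN→HVN→KRn: 1.62 × 2.52 × 0.218 = 0.88996
HVN→SLV→RVN→HVN: 1.39 × 0.252 × 2.52 = 0.88271
KRn→SLV→RVN→KRn: 5.94 × 0.252 × 0.565 = 0.84574
Maximum is KRn→HVN→RVN→KRn at 0.9073; no arbitrage — every cycle loses value.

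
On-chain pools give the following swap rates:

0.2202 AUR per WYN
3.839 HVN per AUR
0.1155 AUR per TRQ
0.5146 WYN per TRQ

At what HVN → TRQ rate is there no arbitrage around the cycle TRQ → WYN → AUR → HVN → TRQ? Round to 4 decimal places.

Known legs of the cycle: 0.5146 × 0.2202 × 3.839 = 0.43501597788
For no arbitrage the full-cycle product must be 1, so the missing rate is 1 / 0.43501597788 ≈ 2.298766.

2.2988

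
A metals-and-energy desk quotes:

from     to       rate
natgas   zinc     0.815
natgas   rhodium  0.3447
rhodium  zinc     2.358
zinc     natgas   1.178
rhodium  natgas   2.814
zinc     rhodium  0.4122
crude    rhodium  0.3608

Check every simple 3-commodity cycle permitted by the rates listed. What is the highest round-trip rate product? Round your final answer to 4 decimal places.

0.9575

rhodium→zinc→natgas→rhodium: 2.358 × 1.178 × 0.3447 = 0.95748
rhodium→natgas→zinc→rhodium: 2.814 × 0.815 × 0.4122 = 0.94534
Maximum is rhodium→zinc→natgas→rhodium at 0.9575; no arbitrage — every cycle loses value.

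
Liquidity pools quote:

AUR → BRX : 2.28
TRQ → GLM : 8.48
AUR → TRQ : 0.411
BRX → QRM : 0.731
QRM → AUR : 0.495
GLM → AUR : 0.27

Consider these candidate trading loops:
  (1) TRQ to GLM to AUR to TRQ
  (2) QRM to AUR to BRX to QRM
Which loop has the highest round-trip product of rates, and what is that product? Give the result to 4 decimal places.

0.9410

(1) 8.48 × 0.27 × 0.411 = 0.94103
(2) 0.495 × 2.28 × 0.731 = 0.82501
Highest is cycle (1) at 0.9410 (≤1, no arbitrage).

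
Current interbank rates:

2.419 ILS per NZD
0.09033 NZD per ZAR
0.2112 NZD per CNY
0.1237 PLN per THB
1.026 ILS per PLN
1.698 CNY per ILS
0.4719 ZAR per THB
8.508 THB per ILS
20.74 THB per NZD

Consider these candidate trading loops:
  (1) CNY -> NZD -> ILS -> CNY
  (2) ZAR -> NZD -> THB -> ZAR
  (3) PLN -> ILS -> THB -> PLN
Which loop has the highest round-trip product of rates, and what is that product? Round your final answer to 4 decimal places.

(1) 0.2112 × 2.419 × 1.698 = 0.86750
(2) 0.09033 × 20.74 × 0.4719 = 0.88408
(3) 1.026 × 8.508 × 0.1237 = 1.07980
Highest is cycle (3) at 1.0798 (>1, arbitrage).

1.0798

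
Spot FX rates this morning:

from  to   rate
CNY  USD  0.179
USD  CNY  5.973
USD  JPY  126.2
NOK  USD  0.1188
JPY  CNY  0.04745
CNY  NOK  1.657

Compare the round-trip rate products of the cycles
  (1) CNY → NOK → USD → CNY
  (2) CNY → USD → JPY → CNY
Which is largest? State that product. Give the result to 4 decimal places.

(1) 1.657 × 0.1188 × 5.973 = 1.17579
(2) 0.179 × 126.2 × 0.04745 = 1.07189
Highest is cycle (1) at 1.1758 (>1, arbitrage).

1.1758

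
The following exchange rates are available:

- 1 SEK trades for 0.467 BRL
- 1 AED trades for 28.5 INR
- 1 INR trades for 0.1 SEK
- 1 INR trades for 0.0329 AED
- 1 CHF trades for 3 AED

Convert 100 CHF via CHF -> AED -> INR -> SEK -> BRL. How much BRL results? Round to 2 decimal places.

399.29

100 CHF × 3 = 300 AED
300 AED × 28.5 = 8550 INR
8550 INR × 0.1 = 855 SEK
855 SEK × 0.467 = 399.285 BRL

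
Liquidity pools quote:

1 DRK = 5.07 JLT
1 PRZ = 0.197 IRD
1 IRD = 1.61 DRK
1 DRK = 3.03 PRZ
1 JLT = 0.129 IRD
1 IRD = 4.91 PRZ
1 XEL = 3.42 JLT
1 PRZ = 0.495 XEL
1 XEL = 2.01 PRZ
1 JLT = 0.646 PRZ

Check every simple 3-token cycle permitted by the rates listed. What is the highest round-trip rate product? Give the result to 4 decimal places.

PRZ→XEL→JLT→PRZ: 0.495 × 3.42 × 0.646 = 1.09361
DRK→JLT→IRD→DRK: 5.07 × 0.129 × 1.61 = 1.05299
PRZ→IRD→DRK→PRZ: 0.197 × 1.61 × 3.03 = 0.96103
Maximum is PRZ→XEL→JLT→PRZ at 1.0936; arbitrage exists.

1.0936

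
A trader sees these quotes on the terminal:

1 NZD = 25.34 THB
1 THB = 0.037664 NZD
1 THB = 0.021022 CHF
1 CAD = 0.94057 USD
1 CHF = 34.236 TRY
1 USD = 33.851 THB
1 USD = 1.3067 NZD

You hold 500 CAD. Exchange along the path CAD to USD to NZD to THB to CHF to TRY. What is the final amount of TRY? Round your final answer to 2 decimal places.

500 CAD × 0.94057 = 470.285 USD
470.285 USD × 1.3067 = 614.5214095 NZD
614.5214095 NZD × 25.34 = 15571.97251673 THB
15571.97251673 THB × 0.021022 = 327.35400624669806 CHF
327.35400624669806 CHF × 34.236 = 11207.29175786195478216 TRY

11207.29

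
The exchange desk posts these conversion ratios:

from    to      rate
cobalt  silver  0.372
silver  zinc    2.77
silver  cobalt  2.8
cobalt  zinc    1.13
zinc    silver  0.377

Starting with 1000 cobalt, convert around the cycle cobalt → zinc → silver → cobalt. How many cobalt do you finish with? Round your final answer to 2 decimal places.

1000 cobalt × 1.13 = 1130 zinc
1130 zinc × 0.377 = 426.01 silver
426.01 silver × 2.8 = 1192.828 cobalt

1192.83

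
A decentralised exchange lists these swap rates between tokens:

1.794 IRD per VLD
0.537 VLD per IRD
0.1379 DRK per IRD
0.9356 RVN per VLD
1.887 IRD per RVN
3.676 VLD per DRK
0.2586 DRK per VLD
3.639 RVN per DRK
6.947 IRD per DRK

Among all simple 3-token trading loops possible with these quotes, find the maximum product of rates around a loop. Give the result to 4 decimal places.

0.9647

IRD→VLD→DRK→IRD: 0.537 × 0.2586 × 6.947 = 0.96472
IRD→VLD→RVN→IRD: 0.537 × 0.9356 × 1.887 = 0.94806
IRD→DRK→RVN→IRD: 0.1379 × 3.639 × 1.887 = 0.94693
IRD→DRK→VLD→IRD: 0.1379 × 3.676 × 1.794 = 0.90942
Maximum is IRD→VLD→DRK→IRD at 0.9647; no arbitrage — every cycle loses value.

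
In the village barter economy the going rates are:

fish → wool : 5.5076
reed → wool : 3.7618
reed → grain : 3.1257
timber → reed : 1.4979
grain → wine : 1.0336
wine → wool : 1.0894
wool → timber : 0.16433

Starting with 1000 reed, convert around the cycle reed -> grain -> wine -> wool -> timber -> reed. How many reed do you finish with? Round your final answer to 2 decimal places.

1000 reed × 3.1257 = 3125.7 grain
3125.7 grain × 1.0336 = 3230.72352 wine
3230.72352 wine × 1.0894 = 3519.550202688 wool
3519.550202688 wool × 0.16433 = 578.36768480771904 timber
578.36768480771904 timber × 1.4979 = 866.336955073482350016 reed

866.34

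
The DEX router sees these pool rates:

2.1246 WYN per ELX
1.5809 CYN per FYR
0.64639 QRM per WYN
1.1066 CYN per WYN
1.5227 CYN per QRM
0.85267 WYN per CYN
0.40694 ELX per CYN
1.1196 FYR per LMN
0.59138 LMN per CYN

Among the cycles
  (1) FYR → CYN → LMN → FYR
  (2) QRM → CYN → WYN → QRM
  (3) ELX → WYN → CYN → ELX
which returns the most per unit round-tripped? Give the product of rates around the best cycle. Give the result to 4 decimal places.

1.0467

(1) 1.5809 × 0.59138 × 1.1196 = 1.04673
(2) 1.5227 × 0.85267 × 0.64639 = 0.83925
(3) 2.1246 × 1.1066 × 0.40694 = 0.95675
Highest is cycle (1) at 1.0467 (>1, arbitrage).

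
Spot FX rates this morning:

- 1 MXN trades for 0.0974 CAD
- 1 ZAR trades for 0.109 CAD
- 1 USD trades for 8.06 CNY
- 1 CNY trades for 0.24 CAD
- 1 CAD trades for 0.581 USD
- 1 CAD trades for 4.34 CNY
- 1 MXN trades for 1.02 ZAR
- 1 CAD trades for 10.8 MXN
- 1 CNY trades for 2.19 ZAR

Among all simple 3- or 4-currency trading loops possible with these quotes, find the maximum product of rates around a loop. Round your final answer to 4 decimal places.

ZAR→CAD→MXN→ZAR: 0.109 × 10.8 × 1.02 = 1.20074
CNY→CAD→USD→CNY: 0.24 × 0.581 × 8.06 = 1.12389
CNY→ZAR→CAD→USD→CNY: 2.19 × 0.109 × 0.581 × 8.06 = 1.11785
CNY→ZAR→CAD→CNY: 2.19 × 0.109 × 4.34 = 1.03600
Maximum is ZAR→CAD→MXN→ZAR at 1.2007; arbitrage exists.

1.2007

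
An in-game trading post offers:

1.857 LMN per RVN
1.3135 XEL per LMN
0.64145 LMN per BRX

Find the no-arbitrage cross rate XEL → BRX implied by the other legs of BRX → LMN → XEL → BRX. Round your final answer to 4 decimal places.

Known legs of the cycle: 0.64145 × 1.3135 = 0.842544575
For no arbitrage the full-cycle product must be 1, so the missing rate is 1 / 0.842544575 ≈ 1.186881.

1.1869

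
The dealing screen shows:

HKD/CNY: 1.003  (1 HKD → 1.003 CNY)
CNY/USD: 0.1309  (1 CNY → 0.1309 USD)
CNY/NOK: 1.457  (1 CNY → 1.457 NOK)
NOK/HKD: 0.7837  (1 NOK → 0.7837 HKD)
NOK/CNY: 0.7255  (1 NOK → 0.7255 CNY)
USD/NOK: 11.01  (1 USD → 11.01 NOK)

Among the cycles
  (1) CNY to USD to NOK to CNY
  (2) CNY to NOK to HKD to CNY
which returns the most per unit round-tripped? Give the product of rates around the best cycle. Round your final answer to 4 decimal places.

1.1453

(1) 0.1309 × 11.01 × 0.7255 = 1.04560
(2) 1.457 × 0.7837 × 1.003 = 1.14528
Highest is cycle (2) at 1.1453 (>1, arbitrage).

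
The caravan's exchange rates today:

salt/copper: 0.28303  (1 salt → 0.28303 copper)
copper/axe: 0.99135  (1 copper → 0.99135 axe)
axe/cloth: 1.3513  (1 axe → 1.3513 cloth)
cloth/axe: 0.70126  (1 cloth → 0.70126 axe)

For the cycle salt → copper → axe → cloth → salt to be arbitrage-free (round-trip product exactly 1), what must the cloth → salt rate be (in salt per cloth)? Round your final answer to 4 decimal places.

2.6375

Known legs of the cycle: 0.28303 × 0.99135 × 1.3513 = 0.37915017350265
For no arbitrage the full-cycle product must be 1, so the missing rate is 1 / 0.37915017350265 ≈ 2.637477.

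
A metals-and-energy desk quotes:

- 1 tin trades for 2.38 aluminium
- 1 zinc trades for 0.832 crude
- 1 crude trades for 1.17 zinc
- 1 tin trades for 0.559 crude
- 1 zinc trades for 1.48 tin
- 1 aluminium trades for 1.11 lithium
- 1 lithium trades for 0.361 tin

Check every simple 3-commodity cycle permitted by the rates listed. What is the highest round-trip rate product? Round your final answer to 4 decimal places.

zinc→tin→crude→zinc: 1.48 × 0.559 × 1.17 = 0.96796
aluminium→lithium→tin→aluminium: 1.11 × 0.361 × 2.38 = 0.95369
Maximum is zinc→tin→crude→zinc at 0.9680; no arbitrage — every cycle loses value.

0.9680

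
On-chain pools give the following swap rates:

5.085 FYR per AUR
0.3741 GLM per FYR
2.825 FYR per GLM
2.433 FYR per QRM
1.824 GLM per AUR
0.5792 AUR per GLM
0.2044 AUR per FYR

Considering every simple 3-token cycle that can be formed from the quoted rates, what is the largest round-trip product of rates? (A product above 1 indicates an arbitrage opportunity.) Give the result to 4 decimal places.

FYR→GLM→AUR→FYR: 0.3741 × 0.5792 × 5.085 = 1.10181
FYR→AUR→GLM→FYR: 0.2044 × 1.824 × 2.825 = 1.05323
Maximum is FYR→GLM→AUR→FYR at 1.1018; arbitrage exists.

1.1018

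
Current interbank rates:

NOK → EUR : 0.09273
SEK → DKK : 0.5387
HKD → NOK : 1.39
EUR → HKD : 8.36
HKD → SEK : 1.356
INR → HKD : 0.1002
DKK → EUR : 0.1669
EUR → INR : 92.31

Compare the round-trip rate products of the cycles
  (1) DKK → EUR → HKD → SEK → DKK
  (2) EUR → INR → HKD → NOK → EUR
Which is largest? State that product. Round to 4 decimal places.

1.1922

(1) 0.1669 × 8.36 × 1.356 × 0.5387 = 1.01922
(2) 92.31 × 0.1002 × 1.39 × 0.09273 = 1.19221
Highest is cycle (2) at 1.1922 (>1, arbitrage).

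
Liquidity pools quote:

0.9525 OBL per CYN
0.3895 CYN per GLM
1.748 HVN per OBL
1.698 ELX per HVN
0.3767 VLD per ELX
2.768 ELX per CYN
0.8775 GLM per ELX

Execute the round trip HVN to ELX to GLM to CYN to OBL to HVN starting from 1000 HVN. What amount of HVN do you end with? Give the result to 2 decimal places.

966.27

1000 HVN × 1.698 = 1698 ELX
1698 ELX × 0.8775 = 1489.995 GLM
1489.995 GLM × 0.3895 = 580.3530525 CYN
580.3530525 CYN × 0.9525 = 552.78628250625 OBL
552.78628250625 OBL × 1.748 = 966.270421820925 HVN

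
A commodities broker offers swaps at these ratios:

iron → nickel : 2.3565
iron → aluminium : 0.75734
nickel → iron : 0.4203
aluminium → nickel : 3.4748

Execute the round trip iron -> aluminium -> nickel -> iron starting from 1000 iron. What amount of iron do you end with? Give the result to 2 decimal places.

1106.06

1000 iron × 0.75734 = 757.34 aluminium
757.34 aluminium × 3.4748 = 2631.605032 nickel
2631.605032 nickel × 0.4203 = 1106.0635949496 iron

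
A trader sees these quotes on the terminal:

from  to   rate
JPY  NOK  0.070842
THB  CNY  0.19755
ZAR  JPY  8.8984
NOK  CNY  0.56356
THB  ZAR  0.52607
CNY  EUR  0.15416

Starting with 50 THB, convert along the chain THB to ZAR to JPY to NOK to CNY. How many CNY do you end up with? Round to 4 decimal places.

9.3445

50 THB × 0.52607 = 26.3035 ZAR
26.3035 ZAR × 8.8984 = 234.0590644 JPY
234.0590644 JPY × 0.070842 = 16.5812122402248 NOK
16.5812122402248 NOK × 0.56356 = 9.344507970101088288 CNY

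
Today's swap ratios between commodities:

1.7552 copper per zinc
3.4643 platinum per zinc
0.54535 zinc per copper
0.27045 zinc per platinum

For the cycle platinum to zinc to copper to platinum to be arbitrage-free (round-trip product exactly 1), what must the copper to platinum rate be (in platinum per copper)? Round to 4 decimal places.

Known legs of the cycle: 0.27045 × 1.7552 = 0.47469384
For no arbitrage the full-cycle product must be 1, so the missing rate is 1 / 0.47469384 ≈ 2.106621.

2.1066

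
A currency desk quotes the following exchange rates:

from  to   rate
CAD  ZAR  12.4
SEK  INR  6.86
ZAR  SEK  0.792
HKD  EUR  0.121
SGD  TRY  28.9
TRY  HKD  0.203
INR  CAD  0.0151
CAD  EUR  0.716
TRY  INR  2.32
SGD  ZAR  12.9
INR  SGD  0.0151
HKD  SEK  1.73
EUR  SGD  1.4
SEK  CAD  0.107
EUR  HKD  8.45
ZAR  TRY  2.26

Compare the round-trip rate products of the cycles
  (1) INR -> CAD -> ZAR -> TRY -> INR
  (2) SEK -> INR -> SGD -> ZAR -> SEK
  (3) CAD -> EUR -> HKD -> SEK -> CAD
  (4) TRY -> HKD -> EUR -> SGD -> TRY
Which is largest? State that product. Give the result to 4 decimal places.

(1) 0.0151 × 12.4 × 2.26 × 2.32 = 0.98174
(2) 6.86 × 0.0151 × 12.9 × 0.792 = 1.05832
(3) 0.716 × 8.45 × 1.73 × 0.107 = 1.11995
(4) 0.203 × 0.121 × 1.4 × 28.9 = 0.99382
Highest is cycle (3) at 1.1200 (>1, arbitrage).

1.1200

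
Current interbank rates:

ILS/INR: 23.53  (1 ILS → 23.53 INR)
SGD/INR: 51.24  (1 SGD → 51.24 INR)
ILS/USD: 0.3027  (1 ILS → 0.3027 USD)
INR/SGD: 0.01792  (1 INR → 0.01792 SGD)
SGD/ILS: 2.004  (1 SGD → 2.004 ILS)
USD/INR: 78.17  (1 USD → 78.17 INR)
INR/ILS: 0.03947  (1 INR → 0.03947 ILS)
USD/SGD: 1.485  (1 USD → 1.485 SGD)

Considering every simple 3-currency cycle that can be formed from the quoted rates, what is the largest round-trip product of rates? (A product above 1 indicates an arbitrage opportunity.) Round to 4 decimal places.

0.9339

ILS→USD→INR→ILS: 0.3027 × 78.17 × 0.03947 = 0.93394
ILS→USD→SGD→ILS: 0.3027 × 1.485 × 2.004 = 0.90082
ILS→INR→SGD→ILS: 23.53 × 0.01792 × 2.004 = 0.84500
Maximum is ILS→USD→INR→ILS at 0.9339; no arbitrage — every cycle loses value.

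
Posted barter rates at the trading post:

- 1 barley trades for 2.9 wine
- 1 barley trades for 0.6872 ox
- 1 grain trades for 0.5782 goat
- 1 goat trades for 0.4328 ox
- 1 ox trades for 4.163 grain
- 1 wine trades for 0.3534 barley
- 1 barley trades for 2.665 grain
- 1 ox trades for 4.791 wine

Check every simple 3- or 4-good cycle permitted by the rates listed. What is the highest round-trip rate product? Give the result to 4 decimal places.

wine→barley→ox→wine: 0.3534 × 0.6872 × 4.791 = 1.16353
goat→ox→grain→goat: 0.4328 × 4.163 × 0.5782 = 1.04177
Maximum is wine→barley→ox→wine at 1.1635; arbitrage exists.

1.1635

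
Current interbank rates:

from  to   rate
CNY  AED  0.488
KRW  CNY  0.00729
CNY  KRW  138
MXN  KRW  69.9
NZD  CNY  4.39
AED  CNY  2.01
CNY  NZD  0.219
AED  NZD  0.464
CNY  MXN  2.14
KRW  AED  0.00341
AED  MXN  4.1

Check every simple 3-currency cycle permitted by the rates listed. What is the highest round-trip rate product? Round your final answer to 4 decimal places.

KRW→CNY→MXN→KRW: 0.00729 × 2.14 × 69.9 = 1.09048
CNY→AED→NZD→CNY: 0.488 × 0.464 × 4.39 = 0.99404
KRW→AED→MXN→KRW: 0.00341 × 4.1 × 69.9 = 0.97727
KRW→AED→CNY→KRW: 0.00341 × 2.01 × 138 = 0.94587
Maximum is KRW→CNY→MXN→KRW at 1.0905; arbitrage exists.

1.0905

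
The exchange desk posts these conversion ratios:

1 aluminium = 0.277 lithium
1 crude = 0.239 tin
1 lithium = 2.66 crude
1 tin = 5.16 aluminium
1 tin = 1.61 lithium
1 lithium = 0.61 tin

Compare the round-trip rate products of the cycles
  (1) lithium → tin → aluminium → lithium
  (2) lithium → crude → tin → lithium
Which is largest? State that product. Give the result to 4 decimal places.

(1) 0.61 × 5.16 × 0.277 = 0.87189
(2) 2.66 × 0.239 × 1.61 = 1.02354
Highest is cycle (2) at 1.0235 (>1, arbitrage).

1.0235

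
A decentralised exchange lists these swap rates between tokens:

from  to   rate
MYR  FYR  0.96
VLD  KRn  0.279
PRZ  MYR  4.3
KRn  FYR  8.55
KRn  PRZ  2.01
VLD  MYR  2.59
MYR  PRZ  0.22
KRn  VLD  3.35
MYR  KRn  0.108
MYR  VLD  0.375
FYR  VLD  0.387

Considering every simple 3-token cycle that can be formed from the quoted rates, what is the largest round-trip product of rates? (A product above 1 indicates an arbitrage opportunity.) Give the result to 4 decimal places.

FYR→VLD→MYR→FYR: 0.387 × 2.59 × 0.96 = 0.96224
KRn→VLD→MYR→KRn: 3.35 × 2.59 × 0.108 = 0.93706
KRn→PRZ→MYR→KRn: 2.01 × 4.3 × 0.108 = 0.93344
KRn→FYR→VLD→KRn: 8.55 × 0.387 × 0.279 = 0.92317
Maximum is FYR→VLD→MYR→FYR at 0.9622; no arbitrage — every cycle loses value.

0.9622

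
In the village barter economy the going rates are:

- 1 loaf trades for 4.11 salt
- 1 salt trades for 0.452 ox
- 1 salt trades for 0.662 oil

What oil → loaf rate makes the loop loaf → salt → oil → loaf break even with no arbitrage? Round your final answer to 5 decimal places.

0.36754

Known legs of the cycle: 4.11 × 0.662 = 2.72082
For no arbitrage the full-cycle product must be 1, so the missing rate is 1 / 2.72082 ≈ 0.3675363.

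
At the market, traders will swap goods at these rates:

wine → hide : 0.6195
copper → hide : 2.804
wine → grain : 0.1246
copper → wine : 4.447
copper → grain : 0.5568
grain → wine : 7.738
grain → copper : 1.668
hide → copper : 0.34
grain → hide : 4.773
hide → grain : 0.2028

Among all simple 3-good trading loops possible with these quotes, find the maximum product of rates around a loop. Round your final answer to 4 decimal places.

0.9722

grain→wine→hide→grain: 7.738 × 0.6195 × 0.2028 = 0.97216
grain→copper→hide→grain: 1.668 × 2.804 × 0.2028 = 0.94851
copper→wine→hide→copper: 4.447 × 0.6195 × 0.34 = 0.93667
grain→copper→wine→grain: 1.668 × 4.447 × 0.1246 = 0.92423
grain→hide→copper→grain: 4.773 × 0.34 × 0.5568 = 0.90359
Maximum is grain→wine→hide→grain at 0.9722; no arbitrage — every cycle loses value.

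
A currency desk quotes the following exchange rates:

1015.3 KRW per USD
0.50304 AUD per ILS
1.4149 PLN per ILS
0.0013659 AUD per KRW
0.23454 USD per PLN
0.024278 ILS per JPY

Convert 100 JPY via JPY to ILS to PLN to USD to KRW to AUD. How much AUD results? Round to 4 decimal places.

1.1173

100 JPY × 0.024278 = 2.4278 ILS
2.4278 ILS × 1.4149 = 3.43509422 PLN
3.43509422 PLN × 0.23454 = 0.8056669983588 USD
0.8056669983588 USD × 1015.3 = 817.99370343368964 KRW
817.99370343368964 KRW × 0.0013659 = 1.117297599520076679276 AUD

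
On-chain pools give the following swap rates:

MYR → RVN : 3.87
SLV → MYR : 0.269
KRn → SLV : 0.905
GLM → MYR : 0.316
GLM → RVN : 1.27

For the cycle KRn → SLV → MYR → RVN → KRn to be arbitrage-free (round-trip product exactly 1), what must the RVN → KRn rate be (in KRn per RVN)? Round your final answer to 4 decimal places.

Known legs of the cycle: 0.905 × 0.269 × 3.87 = 0.94213215
For no arbitrage the full-cycle product must be 1, so the missing rate is 1 / 0.94213215 ≈ 1.061422.

1.0614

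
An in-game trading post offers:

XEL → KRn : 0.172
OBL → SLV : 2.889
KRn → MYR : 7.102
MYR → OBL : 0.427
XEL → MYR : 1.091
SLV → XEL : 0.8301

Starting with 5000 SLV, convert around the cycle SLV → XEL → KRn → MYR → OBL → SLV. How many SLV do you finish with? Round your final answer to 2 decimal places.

6254.39

5000 SLV × 0.8301 = 4150.5 XEL
4150.5 XEL × 0.172 = 713.886 KRn
713.886 KRn × 7.102 = 5070.018372 MYR
5070.018372 MYR × 0.427 = 2164.897844844 OBL
2164.897844844 OBL × 2.889 = 6254.389873754316 SLV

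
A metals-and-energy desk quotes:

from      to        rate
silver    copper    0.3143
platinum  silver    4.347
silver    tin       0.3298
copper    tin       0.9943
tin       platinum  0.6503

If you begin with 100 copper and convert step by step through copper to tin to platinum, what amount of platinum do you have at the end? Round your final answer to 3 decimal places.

100 copper × 0.9943 = 99.43 tin
99.43 tin × 0.6503 = 64.659329 platinum

64.659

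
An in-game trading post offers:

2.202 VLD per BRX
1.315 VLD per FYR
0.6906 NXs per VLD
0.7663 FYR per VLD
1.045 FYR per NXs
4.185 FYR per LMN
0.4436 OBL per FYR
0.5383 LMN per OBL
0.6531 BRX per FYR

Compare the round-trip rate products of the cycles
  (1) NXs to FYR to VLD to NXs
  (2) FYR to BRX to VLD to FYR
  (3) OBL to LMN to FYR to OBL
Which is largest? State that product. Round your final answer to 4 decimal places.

(1) 1.045 × 1.315 × 0.6906 = 0.94901
(2) 0.6531 × 2.202 × 0.7663 = 1.10204
(3) 0.5383 × 4.185 × 0.4436 = 0.99934
Highest is cycle (2) at 1.1020 (>1, arbitrage).

1.1020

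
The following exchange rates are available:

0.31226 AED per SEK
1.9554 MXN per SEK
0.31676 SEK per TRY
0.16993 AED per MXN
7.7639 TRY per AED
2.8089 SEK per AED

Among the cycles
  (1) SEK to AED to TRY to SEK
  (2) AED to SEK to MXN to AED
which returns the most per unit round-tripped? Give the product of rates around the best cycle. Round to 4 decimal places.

0.9333

(1) 0.31226 × 7.7639 × 0.31676 = 0.76794
(2) 2.8089 × 1.9554 × 0.16993 = 0.93334
Highest is cycle (2) at 0.9333 (≤1, no arbitrage).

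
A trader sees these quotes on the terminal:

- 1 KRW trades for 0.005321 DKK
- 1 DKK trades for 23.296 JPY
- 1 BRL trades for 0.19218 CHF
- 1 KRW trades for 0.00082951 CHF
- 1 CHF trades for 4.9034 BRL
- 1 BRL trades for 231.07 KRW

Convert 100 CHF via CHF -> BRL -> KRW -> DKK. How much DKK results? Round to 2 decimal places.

100 CHF × 4.9034 = 490.34 BRL
490.34 BRL × 231.07 = 113302.8638 KRW
113302.8638 KRW × 0.005321 = 602.8845382798 DKK

602.88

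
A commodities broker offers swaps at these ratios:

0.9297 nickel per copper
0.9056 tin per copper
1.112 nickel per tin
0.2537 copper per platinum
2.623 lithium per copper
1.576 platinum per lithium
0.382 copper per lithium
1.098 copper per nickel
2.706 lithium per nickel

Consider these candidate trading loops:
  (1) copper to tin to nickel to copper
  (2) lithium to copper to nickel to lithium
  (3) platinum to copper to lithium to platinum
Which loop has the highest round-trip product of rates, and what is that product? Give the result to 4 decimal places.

(1) 0.9056 × 1.112 × 1.098 = 1.10572
(2) 0.382 × 0.9297 × 2.706 = 0.96102
(3) 0.2537 × 2.623 × 1.576 = 1.04876
Highest is cycle (1) at 1.1057 (>1, arbitrage).

1.1057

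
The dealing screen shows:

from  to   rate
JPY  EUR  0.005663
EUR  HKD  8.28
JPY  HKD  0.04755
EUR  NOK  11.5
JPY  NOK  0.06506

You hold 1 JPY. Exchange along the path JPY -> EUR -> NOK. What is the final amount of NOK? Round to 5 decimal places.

1 JPY × 0.005663 = 0.005663 EUR
0.005663 EUR × 11.5 = 0.0651245 NOK

0.06512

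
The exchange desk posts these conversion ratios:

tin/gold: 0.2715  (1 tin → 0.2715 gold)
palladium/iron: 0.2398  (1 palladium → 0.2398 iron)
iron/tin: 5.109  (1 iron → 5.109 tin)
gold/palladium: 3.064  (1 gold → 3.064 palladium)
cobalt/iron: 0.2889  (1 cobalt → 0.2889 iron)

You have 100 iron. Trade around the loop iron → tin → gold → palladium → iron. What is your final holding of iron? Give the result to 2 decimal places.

100 iron × 5.109 = 510.9 tin
510.9 tin × 0.2715 = 138.70935 gold
138.70935 gold × 3.064 = 425.0054484 palladium
425.0054484 palladium × 0.2398 = 101.91630652632 iron

101.92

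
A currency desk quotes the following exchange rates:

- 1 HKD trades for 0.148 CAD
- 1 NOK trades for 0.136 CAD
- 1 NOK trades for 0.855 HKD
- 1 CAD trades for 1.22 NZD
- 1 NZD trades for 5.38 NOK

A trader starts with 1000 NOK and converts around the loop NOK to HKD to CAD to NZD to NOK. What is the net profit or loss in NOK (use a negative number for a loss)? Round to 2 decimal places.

-169.44

1000 NOK × 0.855 = 855 HKD
855 HKD × 0.148 = 126.54 CAD
126.54 CAD × 1.22 = 154.3788 NZD
154.3788 NZD × 5.38 = 830.557944 NOK
Net change: 830.557944 − 1000 = -169.442056 NOK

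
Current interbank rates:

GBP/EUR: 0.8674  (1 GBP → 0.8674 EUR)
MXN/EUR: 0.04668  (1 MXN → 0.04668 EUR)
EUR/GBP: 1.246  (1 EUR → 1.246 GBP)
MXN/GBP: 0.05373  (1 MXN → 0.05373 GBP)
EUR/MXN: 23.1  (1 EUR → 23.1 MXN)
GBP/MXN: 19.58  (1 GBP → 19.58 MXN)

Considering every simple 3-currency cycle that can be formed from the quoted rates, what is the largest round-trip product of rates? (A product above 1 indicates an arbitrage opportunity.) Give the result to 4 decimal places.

1.1388

GBP→MXN→EUR→GBP: 19.58 × 0.04668 × 1.246 = 1.13884
GBP→EUR→MXN→GBP: 0.8674 × 23.1 × 0.05373 = 1.07658
Maximum is GBP→MXN→EUR→GBP at 1.1388; arbitrage exists.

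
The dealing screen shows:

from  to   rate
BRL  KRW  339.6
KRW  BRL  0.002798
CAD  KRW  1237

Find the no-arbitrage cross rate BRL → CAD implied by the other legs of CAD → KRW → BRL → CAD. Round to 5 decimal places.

Known legs of the cycle: 1237 × 0.002798 = 3.461126
For no arbitrage the full-cycle product must be 1, so the missing rate is 1 / 3.461126 ≈ 0.2889233.

0.28892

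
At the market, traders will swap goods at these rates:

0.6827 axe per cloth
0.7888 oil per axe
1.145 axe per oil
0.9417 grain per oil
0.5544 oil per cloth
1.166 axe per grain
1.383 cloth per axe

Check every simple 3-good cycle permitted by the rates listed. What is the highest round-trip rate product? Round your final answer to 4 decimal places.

axe→cloth→oil→axe: 1.383 × 0.5544 × 1.145 = 0.87791
axe→oil→grain→axe: 0.7888 × 0.9417 × 1.166 = 0.86612
Maximum is axe→cloth→oil→axe at 0.8779; no arbitrage — every cycle loses value.

0.8779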